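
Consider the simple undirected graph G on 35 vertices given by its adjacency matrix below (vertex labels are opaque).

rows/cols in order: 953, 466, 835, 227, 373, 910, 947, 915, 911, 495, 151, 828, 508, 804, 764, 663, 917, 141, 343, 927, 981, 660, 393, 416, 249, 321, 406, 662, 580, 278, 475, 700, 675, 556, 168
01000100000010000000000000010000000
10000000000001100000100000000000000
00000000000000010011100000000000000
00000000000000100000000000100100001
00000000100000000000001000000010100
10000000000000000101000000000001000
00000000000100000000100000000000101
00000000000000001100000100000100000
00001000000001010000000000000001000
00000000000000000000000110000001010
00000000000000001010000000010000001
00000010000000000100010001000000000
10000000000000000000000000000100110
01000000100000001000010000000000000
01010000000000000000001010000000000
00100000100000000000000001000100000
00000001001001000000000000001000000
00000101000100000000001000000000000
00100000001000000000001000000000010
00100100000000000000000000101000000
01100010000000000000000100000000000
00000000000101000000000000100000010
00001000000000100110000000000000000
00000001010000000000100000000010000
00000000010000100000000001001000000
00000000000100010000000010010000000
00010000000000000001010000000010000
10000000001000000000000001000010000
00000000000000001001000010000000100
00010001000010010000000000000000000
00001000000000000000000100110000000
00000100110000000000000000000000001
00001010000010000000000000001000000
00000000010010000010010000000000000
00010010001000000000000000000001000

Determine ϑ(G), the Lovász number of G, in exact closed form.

N(321) = {828, 663, 249, 662}, |N(321)| = 4.
deg(700) = 4; N(700) = {910, 911, 495, 168}.
deg(804) = 4; N(804) = {466, 911, 917, 660}.
N(556) = {495, 508, 343, 660}, |N(556)| = 4.
35-vertex 4-regular graph: Kneser-type, 3-subsets of [7].
The 4 distinct eigenvalues: [4.0, 2.0, -1.0, -3.0].
With N=35: ϑ(G) = 35·(-1*(-3))/(4−(-3)) = 15.
ϑ(G) ≈ 15.00000000.

15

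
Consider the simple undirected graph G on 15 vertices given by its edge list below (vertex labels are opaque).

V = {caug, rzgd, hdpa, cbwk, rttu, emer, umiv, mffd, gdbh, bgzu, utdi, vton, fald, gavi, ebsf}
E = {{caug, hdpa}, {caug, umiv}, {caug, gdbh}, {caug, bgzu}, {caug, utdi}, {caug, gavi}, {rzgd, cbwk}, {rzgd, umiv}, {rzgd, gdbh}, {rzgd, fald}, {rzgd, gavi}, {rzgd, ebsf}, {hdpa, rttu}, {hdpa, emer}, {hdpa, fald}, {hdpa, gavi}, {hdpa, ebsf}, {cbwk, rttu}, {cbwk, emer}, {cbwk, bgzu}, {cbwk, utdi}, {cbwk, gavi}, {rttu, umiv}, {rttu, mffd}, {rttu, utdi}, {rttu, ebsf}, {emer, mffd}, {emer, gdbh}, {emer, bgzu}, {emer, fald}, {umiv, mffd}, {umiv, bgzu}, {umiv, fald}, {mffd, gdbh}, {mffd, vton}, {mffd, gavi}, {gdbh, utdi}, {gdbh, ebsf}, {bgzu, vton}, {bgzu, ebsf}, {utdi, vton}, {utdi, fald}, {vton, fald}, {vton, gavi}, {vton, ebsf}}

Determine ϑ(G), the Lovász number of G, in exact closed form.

5

Vertex caug has 6 neighbors: hdpa, umiv, gdbh, bgzu, utdi, gavi.
N(umiv) = {caug, rzgd, rttu, mffd, bgzu, fald}, |N(umiv)| = 6.
N(ebsf) = {rzgd, hdpa, rttu, gdbh, bgzu, vton}, |N(ebsf)| = 6.
N(rzgd) = {cbwk, umiv, gdbh, fald, gavi, ebsf}, |N(rzgd)| = 6.
G on 15 vertices is 6-regular; Kneser K(6,2) on C(6,2)=15 vertices.
Distinct eigenvalues (to 4 d.p.): [6.0, 1.0, -3.0].
Lovász (edge-transitive): ϑ = −15·(-3)/((6)−(-3)) = 5.
= 5.00000000… (decimal).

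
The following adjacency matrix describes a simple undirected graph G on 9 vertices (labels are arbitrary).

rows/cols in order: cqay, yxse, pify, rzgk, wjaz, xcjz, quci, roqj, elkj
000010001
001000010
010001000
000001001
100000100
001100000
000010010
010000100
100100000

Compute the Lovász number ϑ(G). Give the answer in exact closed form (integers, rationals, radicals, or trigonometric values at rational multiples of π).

deg(rzgk) = 2; N(rzgk) = {xcjz, elkj}.
deg(elkj) = 2; N(elkj) = {cqay, rzgk}.
deg(pify) = 2; N(pify) = {yxse, xcjz}.
N(wjaz) = {cqay, quci}, |N(wjaz)| = 2.
2-regular, N=9; this is C_{9}, the 9-cycle.
Distinct eigenvalues (to 5 d.p.): [2.0, 1.53209, 0.3473, -1.0, -1.87939].
With N=9: ϑ(G) = 9·(-(-1)*2*cos(pi/9))/(2−(-2*cos(pi/9))) = 9*cos(pi/9)/(cos(pi/9) + 1).
= 4.36009… (decimal).
4 ≤ 9*cos(pi/9)/(cos(pi/9) + 1) ≤ 5: both strict.

9*cos(pi/9)/(cos(pi/9) + 1)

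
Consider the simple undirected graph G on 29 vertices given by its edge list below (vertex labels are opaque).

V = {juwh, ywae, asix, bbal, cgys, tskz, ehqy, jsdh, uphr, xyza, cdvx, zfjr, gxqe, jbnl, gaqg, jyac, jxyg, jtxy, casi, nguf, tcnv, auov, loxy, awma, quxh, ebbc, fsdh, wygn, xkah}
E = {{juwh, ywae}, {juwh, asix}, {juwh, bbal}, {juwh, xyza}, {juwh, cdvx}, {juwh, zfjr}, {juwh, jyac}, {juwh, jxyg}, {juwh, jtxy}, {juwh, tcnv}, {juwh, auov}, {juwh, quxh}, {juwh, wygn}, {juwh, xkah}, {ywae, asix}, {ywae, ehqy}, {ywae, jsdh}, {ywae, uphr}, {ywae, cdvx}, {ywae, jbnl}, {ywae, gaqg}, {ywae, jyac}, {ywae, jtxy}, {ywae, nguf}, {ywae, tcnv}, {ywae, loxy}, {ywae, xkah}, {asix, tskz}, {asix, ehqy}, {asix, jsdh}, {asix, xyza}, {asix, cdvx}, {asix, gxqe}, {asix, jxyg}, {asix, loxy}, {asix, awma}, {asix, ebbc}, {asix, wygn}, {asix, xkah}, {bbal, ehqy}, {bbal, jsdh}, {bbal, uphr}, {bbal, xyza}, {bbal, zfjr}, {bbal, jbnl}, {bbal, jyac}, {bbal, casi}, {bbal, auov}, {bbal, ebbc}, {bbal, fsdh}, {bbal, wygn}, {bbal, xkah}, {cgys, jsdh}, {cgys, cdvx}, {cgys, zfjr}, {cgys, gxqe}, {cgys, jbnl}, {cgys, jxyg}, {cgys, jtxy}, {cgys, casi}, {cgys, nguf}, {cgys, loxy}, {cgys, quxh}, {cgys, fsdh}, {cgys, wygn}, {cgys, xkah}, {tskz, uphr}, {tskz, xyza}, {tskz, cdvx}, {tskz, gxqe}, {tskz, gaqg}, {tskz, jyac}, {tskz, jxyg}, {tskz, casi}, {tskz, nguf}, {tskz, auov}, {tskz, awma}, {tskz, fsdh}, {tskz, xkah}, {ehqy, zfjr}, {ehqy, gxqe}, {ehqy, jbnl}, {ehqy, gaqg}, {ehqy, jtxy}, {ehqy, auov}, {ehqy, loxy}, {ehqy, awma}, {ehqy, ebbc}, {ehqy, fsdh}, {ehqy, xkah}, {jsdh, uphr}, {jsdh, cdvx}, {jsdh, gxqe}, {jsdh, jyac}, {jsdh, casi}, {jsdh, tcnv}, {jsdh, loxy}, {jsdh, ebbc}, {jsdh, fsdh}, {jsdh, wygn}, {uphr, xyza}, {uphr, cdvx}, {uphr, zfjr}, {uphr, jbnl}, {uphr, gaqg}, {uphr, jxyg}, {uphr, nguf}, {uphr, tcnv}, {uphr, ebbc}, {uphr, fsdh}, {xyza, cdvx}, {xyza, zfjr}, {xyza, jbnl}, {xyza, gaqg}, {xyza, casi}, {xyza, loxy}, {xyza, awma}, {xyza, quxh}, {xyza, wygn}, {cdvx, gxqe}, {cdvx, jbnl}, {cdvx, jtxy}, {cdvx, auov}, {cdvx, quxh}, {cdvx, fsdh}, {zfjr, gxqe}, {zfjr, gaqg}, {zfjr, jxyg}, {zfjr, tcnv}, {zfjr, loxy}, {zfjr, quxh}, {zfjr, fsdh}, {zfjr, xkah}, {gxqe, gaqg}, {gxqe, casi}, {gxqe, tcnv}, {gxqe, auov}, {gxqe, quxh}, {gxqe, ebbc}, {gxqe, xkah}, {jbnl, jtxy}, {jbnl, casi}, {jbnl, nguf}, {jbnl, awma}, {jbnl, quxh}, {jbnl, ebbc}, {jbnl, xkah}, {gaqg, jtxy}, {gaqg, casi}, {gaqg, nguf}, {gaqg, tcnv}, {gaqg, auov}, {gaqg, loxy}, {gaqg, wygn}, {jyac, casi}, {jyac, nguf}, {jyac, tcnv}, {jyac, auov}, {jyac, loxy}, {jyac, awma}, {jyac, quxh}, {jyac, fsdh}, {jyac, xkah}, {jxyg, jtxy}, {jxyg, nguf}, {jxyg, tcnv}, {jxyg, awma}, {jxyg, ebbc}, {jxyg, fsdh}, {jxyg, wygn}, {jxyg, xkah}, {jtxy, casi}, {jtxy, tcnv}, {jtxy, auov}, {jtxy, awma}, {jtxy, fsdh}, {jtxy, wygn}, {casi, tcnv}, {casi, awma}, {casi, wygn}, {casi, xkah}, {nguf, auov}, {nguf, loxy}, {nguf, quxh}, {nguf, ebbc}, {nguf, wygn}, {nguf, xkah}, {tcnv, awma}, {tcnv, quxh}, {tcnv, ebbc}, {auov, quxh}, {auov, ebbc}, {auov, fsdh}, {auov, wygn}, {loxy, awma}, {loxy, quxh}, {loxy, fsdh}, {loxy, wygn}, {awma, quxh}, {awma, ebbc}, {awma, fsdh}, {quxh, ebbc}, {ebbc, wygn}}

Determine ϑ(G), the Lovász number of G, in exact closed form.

deg(asix) = 14; N(asix) = {juwh, ywae, tskz, ehqy, jsdh, xyza, cdvx, gxqe, jxyg, loxy, awma, ebbc, wygn, xkah}.
Vertex gxqe has 14 neighbors: asix, cgys, tskz, ehqy, jsdh, cdvx, zfjr, gaqg, casi, tcnv, auov, quxh, ebbc, xkah.
N(juwh) = {ywae, asix, bbal, xyza, cdvx, zfjr, jyac, jxyg, jtxy, tcnv, auov, quxh, wygn, xkah}, |N(juwh)| = 14.
deg(tcnv) = 14; N(tcnv) = {juwh, ywae, jsdh, uphr, zfjr, gxqe, gaqg, jyac, jxyg, jtxy, casi, awma, quxh, ebbc}.
G on 29 vertices is 14-regular; strongly regular (29,14,6,7).
Distinct eigenvalues (to 3 d.p.): [14.0, 2.193, -3.193].
ϑ = −N·λ_min/(λ_max−λ_min) = −29·(-sqrt(29)/2 - 1/2)/(14−(-sqrt(29)/2 - 1/2)) = sqrt(29).
≈ 5.3852 (to 4 d.p.).

sqrt(29)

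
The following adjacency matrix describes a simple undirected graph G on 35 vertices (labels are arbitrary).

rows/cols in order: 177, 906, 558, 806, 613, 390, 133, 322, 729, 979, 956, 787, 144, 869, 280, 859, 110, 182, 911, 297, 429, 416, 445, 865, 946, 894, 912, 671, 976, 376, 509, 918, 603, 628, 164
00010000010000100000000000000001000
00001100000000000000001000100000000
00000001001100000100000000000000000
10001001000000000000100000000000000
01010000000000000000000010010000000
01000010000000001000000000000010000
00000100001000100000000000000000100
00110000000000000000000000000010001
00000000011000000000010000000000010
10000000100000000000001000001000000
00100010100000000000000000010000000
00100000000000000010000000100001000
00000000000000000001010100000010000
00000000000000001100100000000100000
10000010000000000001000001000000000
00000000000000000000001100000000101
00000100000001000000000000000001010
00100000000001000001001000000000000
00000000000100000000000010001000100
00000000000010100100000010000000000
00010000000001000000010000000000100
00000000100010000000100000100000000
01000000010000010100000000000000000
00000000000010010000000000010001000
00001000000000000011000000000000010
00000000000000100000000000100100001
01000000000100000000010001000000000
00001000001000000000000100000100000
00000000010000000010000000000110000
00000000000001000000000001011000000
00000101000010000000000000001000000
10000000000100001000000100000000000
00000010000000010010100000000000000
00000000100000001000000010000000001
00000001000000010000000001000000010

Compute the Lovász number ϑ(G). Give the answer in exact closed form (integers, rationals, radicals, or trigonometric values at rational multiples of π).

15

deg(628) = 4; N(628) = {729, 110, 946, 164}.
N(133) = {390, 956, 280, 603}, |N(133)| = 4.
deg(906) = 4; N(906) = {613, 390, 445, 912}.
N(390) = {906, 133, 110, 509}, |N(390)| = 4.
deg(v) = 4 for all v (|V|=35); Kneser-type, 3-subsets of [7].
The 4 distinct eigenvalues: [4.0, 2.0, -1.0, -3.0].
ϑ = −N·λ_min/(λ_max−λ_min) = −35·(-3)/(4−(-3)) = 15.
ϑ(G) ≈ 15.000000.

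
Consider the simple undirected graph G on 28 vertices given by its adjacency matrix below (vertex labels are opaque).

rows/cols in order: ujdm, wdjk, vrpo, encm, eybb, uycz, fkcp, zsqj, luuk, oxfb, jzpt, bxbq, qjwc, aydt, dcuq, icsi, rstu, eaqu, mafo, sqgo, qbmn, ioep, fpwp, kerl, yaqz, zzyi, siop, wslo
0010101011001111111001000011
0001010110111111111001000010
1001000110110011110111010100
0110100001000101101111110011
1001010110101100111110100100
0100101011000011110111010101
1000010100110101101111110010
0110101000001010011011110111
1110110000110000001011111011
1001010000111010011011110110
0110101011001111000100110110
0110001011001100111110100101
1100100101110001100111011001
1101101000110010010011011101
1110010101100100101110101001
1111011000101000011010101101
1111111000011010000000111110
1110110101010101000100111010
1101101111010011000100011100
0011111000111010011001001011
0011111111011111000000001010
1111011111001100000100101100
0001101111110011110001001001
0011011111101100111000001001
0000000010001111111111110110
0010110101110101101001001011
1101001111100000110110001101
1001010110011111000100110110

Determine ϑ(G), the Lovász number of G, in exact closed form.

Vertex eaqu has 15 neighbors: ujdm, wdjk, vrpo, eybb, uycz, zsqj, oxfb, bxbq, aydt, icsi, sqgo, fpwp, kerl, yaqz, siop.
N(aydt) = {ujdm, wdjk, encm, eybb, fkcp, jzpt, bxbq, dcuq, eaqu, qbmn, ioep, kerl, yaqz, zzyi, wslo}, |N(aydt)| = 15.
Vertex rstu has 15 neighbors: ujdm, wdjk, vrpo, encm, eybb, uycz, fkcp, bxbq, qjwc, dcuq, fpwp, kerl, yaqz, zzyi, siop.
N(encm) = {wdjk, vrpo, eybb, oxfb, aydt, icsi, rstu, mafo, sqgo, qbmn, ioep, fpwp, kerl, siop, wslo}, |N(encm)| = 15.
28-vertex 15-regular graph: this is K(8,2), the Kneser graph.
The 3 distinct eigenvalues: [15.0, 1.0, -5.0].
−28·(-5) / ((15)−(-5)) = 7 = ϑ(G).
≈ 7.00000 (to 5 d.p.).

7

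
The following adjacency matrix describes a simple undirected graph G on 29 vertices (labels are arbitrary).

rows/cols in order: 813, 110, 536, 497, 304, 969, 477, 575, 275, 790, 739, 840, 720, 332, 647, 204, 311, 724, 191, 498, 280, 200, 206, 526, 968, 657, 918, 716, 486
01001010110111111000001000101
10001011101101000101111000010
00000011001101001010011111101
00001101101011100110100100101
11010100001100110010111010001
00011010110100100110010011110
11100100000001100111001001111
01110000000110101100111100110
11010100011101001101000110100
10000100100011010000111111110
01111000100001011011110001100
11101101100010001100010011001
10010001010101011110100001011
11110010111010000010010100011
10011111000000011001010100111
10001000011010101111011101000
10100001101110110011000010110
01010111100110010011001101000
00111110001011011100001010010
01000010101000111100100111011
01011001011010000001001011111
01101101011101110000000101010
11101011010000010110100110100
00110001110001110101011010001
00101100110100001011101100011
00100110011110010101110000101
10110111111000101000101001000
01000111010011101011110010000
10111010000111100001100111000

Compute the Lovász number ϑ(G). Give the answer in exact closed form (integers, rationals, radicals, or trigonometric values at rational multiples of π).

sqrt(29)

N(311) = {813, 536, 575, 275, 739, 840, 720, 647, 204, 191, 498, 968, 918, 716}, |N(311)| = 14.
N(720) = {813, 497, 575, 790, 840, 332, 204, 311, 724, 191, 280, 657, 716, 486}, |N(720)| = 14.
Vertex 969 has 14 neighbors: 497, 304, 477, 275, 790, 840, 647, 724, 191, 200, 968, 657, 918, 716.
Vertex 200 has 14 neighbors: 110, 536, 304, 969, 575, 790, 739, 840, 332, 647, 204, 526, 657, 716.
deg(v) = 14 for all v (|V|=29); SR(29,14,6,7) — a Paley graph.
A has 3 distinct eigenvalues ≈ [14.0, 2.192582, -3.192582].
λ_max=14, λ_min=-sqrt(29)/2 - 1/2; ϑ = −29·λ_min/(λ_max−λ_min) = sqrt(29).
Numerically 5.3851648.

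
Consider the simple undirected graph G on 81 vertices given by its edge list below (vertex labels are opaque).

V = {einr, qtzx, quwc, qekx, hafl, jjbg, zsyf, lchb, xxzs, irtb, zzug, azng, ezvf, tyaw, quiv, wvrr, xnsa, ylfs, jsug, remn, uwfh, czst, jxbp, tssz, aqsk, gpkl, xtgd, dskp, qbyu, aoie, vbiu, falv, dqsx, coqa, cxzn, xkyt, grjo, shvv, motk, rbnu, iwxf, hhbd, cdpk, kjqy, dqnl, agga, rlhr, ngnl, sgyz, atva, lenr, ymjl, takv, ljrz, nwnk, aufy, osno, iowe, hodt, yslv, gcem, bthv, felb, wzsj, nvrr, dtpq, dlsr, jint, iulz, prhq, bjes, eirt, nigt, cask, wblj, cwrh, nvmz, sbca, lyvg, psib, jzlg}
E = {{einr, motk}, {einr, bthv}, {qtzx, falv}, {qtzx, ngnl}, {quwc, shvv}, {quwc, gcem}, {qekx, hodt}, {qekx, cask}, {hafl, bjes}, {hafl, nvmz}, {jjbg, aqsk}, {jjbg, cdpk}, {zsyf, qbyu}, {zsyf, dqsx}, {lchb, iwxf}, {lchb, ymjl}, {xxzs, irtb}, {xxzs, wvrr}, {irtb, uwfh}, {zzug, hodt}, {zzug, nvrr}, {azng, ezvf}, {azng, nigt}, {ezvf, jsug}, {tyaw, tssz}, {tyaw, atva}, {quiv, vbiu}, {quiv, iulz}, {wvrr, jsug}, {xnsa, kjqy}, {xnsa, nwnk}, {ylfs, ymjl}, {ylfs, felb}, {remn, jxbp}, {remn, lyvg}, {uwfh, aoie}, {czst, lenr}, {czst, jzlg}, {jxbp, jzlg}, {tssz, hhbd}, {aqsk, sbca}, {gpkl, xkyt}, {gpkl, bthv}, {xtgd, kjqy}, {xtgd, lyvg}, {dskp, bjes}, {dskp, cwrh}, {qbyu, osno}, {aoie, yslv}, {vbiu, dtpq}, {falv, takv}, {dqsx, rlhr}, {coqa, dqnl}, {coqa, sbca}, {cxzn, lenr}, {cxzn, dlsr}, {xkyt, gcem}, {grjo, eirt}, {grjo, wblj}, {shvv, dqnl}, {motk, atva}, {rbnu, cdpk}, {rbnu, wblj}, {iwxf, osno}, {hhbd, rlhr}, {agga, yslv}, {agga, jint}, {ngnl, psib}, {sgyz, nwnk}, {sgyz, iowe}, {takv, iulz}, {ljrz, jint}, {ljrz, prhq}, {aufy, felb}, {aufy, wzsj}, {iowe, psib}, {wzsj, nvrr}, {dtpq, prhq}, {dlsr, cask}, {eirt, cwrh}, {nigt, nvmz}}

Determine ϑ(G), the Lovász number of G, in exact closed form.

N(ljrz) = {jint, prhq}, |N(ljrz)| = 2.
N(yslv) = {aoie, agga}, |N(yslv)| = 2.
deg(jzlg) = 2; N(jzlg) = {czst, jxbp}.
Vertex ngnl has 2 neighbors: qtzx, psib.
deg(v) = 2 for all v (|V|=81); the odd cycle C_{81}.
The 41 distinct eigenvalues: [2.0, 1.994, 1.976, 1.9461, 1.9045, 1.8514, 1.7873, 1.7123, 1.6271, 1.5321, 1.4279, 1.315, 1.1943, 1.0664, 0.9321, 0.7922, 0.6475, 0.4989, 0.3473, 0.1936, 0.0388, -0.1163, -0.2707, -0.4234, -0.5736, -0.7204, -0.8628, -1.0, -1.1312, -1.2556, -1.3725, -1.4811, -1.5808, -1.671, -1.7511, -1.8207, -1.8794, -1.9267, -1.9625, -1.9865, -1.9985].
−81·(-2*cos(pi/81)) / ((2)−(-2*cos(pi/81))) = 81*cos(pi/81)/(cos(pi/81) + 1) = ϑ(G).
Numerically 40.484765310.
α=40, χ(Ḡ)=41; ϑ=81*cos(pi/81)/(cos(pi/81) + 1) lies between (both strict).

81*cos(pi/81)/(cos(pi/81) + 1)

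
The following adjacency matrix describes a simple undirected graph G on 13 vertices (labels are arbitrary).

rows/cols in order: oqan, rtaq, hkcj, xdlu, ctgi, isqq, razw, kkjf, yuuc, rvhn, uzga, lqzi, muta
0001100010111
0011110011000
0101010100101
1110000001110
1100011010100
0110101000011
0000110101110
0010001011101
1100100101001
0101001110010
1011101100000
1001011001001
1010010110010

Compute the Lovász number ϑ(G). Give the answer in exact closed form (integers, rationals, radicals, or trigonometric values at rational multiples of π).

sqrt(13)

Vertex yuuc has 6 neighbors: oqan, rtaq, ctgi, kkjf, rvhn, muta.
deg(isqq) = 6; N(isqq) = {rtaq, hkcj, ctgi, razw, lqzi, muta}.
N(kkjf) = {hkcj, razw, yuuc, rvhn, uzga, muta}, |N(kkjf)| = 6.
deg(xdlu) = 6; N(xdlu) = {oqan, rtaq, hkcj, rvhn, uzga, lqzi}.
Every vertex has degree 6 (N=13); Paley(13): SR with (k,λ,μ)=(6,2,3).
spec(A) ≈ [6.0, 1.302776, -2.302776] (distinct, 6 d.p.).
λ_max=6, λ_min=-sqrt(13)/2 - 1/2; ϑ = −13·λ_min/(λ_max−λ_min) = sqrt(13).
≈ 3.60555128 (to 8 d.p.).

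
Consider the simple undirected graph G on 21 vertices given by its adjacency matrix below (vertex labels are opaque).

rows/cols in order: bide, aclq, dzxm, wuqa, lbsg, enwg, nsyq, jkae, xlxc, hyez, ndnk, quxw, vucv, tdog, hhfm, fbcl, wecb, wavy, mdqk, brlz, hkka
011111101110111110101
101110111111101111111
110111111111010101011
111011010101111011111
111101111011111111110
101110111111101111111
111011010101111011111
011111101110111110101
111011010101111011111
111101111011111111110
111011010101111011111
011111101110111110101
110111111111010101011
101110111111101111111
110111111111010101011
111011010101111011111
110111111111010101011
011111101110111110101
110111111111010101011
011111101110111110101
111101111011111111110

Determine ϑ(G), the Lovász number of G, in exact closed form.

deg(enwg) = 18; N(enwg) = {bide, dzxm, wuqa, lbsg, nsyq, jkae, xlxc, hyez, ndnk, quxw, vucv, hhfm, fbcl, wecb, wavy, mdqk, brlz, hkka}.
N(vucv) = {bide, aclq, wuqa, lbsg, enwg, nsyq, jkae, xlxc, hyez, ndnk, quxw, tdog, fbcl, wavy, brlz, hkka}, |N(vucv)| = 16.
deg(mdqk) = 16; N(mdqk) = {bide, aclq, wuqa, lbsg, enwg, nsyq, jkae, xlxc, hyez, ndnk, quxw, tdog, fbcl, wavy, brlz, hkka}.
deg(hhfm) = 16; N(hhfm) = {bide, aclq, wuqa, lbsg, enwg, nsyq, jkae, xlxc, hyez, ndnk, quxw, tdog, fbcl, wavy, brlz, hkka}.
Complete 5-partite, parts [5, 5, 5, 3, 3]: perfect, ϑ = α = 5.
ϑ(G) ≈ 5.0000000.
Check 5 ≤ 5 ≤ 5: collapsed.

5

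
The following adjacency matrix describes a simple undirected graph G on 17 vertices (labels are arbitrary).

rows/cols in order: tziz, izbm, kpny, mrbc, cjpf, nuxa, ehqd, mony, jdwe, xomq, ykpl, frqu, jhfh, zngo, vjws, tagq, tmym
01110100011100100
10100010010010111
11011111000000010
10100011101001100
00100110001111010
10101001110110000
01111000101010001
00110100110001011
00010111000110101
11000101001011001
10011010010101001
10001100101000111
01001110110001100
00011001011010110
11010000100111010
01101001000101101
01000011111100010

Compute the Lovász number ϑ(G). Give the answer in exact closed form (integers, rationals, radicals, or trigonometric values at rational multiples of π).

deg(xomq) = 8; N(xomq) = {tziz, izbm, nuxa, mony, ykpl, jhfh, zngo, tmym}.
N(izbm) = {tziz, kpny, ehqd, xomq, jhfh, vjws, tagq, tmym}, |N(izbm)| = 8.
N(ehqd) = {izbm, kpny, mrbc, cjpf, jdwe, ykpl, jhfh, tmym}, |N(ehqd)| = 8.
deg(ykpl) = 8; N(ykpl) = {tziz, mrbc, cjpf, ehqd, xomq, frqu, zngo, tmym}.
Every vertex has degree 8 (N=17); SR(17,8,3,4) — a Paley graph.
Distinct eigenvalues (to 6 d.p.): [8.0, 1.561553, -2.561553].
Lovász: ϑ = −17(-sqrt(17)/2 - 1/2)/(8+-(-sqrt(17)/2 - 1/2)) = sqrt(17).
Numerically 4.123105626.

sqrt(17)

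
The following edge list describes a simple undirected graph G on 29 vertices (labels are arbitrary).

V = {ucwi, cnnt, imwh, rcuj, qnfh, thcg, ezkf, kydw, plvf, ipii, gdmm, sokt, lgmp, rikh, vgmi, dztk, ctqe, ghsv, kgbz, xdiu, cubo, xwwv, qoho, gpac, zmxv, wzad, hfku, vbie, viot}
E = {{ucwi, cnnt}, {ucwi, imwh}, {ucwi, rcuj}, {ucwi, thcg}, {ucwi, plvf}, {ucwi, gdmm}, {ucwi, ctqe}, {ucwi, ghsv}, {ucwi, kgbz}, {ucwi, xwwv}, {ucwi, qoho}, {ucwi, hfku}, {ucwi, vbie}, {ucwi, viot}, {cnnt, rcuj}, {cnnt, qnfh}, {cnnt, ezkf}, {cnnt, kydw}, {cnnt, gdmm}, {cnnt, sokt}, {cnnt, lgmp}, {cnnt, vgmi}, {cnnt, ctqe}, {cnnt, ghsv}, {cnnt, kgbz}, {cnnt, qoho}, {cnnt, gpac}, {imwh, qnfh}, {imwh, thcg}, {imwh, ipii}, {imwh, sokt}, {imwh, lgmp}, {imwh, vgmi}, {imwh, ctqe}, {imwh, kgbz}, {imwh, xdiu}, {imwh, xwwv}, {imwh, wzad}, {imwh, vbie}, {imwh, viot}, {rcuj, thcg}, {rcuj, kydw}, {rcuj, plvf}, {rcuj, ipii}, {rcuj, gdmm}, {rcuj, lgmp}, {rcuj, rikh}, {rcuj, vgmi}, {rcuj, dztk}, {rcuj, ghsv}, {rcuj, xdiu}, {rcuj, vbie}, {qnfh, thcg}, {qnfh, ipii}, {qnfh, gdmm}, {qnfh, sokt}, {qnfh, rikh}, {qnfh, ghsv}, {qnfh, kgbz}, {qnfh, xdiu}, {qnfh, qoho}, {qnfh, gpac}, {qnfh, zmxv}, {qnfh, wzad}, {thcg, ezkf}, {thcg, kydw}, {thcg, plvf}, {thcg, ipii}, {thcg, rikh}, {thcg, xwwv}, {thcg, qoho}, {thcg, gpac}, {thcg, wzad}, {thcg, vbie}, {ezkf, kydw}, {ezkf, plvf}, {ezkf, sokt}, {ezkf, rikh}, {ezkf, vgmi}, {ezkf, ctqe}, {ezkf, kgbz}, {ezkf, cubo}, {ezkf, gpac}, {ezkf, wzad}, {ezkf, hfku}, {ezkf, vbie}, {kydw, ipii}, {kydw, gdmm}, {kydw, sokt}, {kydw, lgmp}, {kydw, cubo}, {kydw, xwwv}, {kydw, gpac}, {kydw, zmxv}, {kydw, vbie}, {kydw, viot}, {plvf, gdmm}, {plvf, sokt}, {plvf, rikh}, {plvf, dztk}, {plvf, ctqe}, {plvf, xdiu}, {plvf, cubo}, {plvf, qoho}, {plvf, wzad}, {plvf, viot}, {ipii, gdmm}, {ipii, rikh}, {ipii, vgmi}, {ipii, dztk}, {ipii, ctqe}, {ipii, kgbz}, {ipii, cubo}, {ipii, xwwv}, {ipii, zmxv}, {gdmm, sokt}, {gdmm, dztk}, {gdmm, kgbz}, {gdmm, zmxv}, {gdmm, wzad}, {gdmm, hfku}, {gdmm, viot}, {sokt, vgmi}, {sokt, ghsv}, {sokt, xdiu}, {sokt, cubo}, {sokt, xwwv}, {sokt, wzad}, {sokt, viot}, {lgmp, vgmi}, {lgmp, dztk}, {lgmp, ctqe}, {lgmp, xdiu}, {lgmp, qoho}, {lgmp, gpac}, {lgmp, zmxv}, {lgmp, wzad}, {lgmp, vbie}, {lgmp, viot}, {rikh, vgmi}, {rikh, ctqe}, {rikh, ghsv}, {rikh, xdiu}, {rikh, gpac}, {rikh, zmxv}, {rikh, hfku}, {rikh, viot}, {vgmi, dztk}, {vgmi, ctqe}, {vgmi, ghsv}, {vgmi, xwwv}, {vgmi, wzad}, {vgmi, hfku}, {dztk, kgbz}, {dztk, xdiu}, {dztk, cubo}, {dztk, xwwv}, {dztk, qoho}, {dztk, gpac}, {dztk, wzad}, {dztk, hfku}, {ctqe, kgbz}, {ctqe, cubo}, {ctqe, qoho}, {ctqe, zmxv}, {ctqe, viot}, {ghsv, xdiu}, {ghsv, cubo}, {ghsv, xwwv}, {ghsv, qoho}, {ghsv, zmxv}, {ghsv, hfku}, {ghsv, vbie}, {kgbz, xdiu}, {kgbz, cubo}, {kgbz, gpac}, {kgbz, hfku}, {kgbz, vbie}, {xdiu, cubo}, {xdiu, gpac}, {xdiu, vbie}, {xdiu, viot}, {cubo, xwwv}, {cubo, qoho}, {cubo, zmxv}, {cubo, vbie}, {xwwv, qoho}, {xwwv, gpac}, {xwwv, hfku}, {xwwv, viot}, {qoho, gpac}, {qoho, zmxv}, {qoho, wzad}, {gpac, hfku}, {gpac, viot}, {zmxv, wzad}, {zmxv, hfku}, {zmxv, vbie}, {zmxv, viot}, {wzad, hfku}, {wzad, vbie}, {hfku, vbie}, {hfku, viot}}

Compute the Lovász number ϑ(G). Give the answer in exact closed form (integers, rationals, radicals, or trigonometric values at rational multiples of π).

sqrt(29)

Vertex xwwv has 14 neighbors: ucwi, imwh, thcg, kydw, ipii, sokt, vgmi, dztk, ghsv, cubo, qoho, gpac, hfku, viot.
Vertex qnfh has 14 neighbors: cnnt, imwh, thcg, ipii, gdmm, sokt, rikh, ghsv, kgbz, xdiu, qoho, gpac, zmxv, wzad.
N(ipii) = {imwh, rcuj, qnfh, thcg, kydw, gdmm, rikh, vgmi, dztk, ctqe, kgbz, cubo, xwwv, zmxv}, |N(ipii)| = 14.
Vertex xdiu has 14 neighbors: imwh, rcuj, qnfh, plvf, sokt, lgmp, rikh, dztk, ghsv, kgbz, cubo, gpac, vbie, viot.
29-vertex 14-regular graph: SR(29,14,6,7) — a Paley graph.
The 3 distinct eigenvalues: [14.0, 2.19258, -3.19258].
With N=29: ϑ(G) = 29·(-(-sqrt(29)/2 - 1/2))/(14−(-sqrt(29)/2 - 1/2)) = sqrt(29).
ϑ(G) ≈ 5.38516.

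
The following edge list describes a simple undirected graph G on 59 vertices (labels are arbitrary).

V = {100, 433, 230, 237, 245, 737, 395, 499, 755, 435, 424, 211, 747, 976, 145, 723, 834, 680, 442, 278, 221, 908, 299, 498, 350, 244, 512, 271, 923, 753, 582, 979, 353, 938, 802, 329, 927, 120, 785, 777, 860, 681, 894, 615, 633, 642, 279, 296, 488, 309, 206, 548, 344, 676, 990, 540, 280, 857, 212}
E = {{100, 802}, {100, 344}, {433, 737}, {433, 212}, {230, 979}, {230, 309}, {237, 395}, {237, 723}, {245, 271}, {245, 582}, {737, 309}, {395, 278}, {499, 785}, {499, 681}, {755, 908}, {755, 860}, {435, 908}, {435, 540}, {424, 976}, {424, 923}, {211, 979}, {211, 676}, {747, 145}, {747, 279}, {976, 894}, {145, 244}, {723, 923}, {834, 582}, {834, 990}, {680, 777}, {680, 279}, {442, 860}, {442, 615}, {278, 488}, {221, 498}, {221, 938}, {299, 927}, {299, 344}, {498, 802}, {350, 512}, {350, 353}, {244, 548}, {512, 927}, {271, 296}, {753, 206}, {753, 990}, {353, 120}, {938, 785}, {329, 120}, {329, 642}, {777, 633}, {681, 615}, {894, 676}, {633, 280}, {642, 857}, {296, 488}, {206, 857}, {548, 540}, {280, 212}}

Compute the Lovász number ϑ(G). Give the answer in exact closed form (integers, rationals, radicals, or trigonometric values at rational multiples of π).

deg(548) = 2; N(548) = {244, 540}.
Vertex 237 has 2 neighbors: 395, 723.
N(834) = {582, 990}, |N(834)| = 2.
N(100) = {802, 344}, |N(100)| = 2.
59-vertex 2-regular graph: this is C_{59}, the 59-cycle.
The 30 distinct eigenvalues: [2.0, 1.98867, 1.95481, 1.8988, 1.82127, 1.72311, 1.60542, 1.46955, 1.31702, 1.14957, 0.9691, 0.77765, 0.57738, 0.37058, 0.15957, -0.05324, -0.26545, -0.47465, -0.67848, -0.87461, -1.06084, -1.23505, -1.39526, -1.53967, -1.66663, -1.7747, -1.86267, -1.92954, -1.97454, -1.99717].
Lovász: ϑ = −59(-2*cos(pi/59))/(2+-(-1)*2*cos(pi/59)) = 59*cos(pi/59)/(cos(pi/59) + 1).
= 29.4790799… (decimal).
29 ≤ 59*cos(pi/59)/(cos(pi/59) + 1) ≤ 30: both strict.

59*cos(pi/59)/(cos(pi/59) + 1)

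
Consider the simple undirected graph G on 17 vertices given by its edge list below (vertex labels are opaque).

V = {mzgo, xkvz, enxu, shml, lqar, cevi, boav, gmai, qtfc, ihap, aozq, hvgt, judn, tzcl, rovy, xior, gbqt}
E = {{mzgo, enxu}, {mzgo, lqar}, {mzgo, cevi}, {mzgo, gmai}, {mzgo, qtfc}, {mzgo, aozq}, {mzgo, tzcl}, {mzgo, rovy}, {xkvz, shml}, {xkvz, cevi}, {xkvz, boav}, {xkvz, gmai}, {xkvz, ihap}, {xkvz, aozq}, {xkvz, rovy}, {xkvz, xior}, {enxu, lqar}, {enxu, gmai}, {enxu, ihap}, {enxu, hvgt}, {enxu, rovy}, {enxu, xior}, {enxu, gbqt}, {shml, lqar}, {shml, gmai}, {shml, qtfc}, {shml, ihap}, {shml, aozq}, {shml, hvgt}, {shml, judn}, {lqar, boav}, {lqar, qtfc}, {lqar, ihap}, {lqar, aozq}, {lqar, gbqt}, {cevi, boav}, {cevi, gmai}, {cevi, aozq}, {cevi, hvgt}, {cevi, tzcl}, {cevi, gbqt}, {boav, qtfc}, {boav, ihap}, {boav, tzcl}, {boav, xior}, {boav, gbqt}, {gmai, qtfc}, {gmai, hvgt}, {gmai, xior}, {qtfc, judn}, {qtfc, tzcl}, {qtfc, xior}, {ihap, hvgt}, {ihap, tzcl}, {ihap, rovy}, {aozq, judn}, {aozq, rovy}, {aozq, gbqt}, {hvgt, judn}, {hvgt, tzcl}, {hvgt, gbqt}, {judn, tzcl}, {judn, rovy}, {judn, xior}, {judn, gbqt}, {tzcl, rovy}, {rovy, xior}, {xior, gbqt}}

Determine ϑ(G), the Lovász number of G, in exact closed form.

N(enxu) = {mzgo, lqar, gmai, ihap, hvgt, rovy, xior, gbqt}, |N(enxu)| = 8.
N(boav) = {xkvz, lqar, cevi, qtfc, ihap, tzcl, xior, gbqt}, |N(boav)| = 8.
deg(gbqt) = 8; N(gbqt) = {enxu, lqar, cevi, boav, aozq, hvgt, judn, xior}.
N(ihap) = {xkvz, enxu, shml, lqar, boav, hvgt, tzcl, rovy}, |N(ihap)| = 8.
Regular of degree 8 on 17 vertices: strongly regular (17,8,3,4).
Distinct eigenvalues (to 4 d.p.): [8.0, 1.5616, -2.5616].
With N=17: ϑ(G) = 17·(-(-sqrt(17)/2 - 1/2))/(8−(-sqrt(17)/2 - 1/2)) = sqrt(17).
= 4.12310563… (decimal).

sqrt(17)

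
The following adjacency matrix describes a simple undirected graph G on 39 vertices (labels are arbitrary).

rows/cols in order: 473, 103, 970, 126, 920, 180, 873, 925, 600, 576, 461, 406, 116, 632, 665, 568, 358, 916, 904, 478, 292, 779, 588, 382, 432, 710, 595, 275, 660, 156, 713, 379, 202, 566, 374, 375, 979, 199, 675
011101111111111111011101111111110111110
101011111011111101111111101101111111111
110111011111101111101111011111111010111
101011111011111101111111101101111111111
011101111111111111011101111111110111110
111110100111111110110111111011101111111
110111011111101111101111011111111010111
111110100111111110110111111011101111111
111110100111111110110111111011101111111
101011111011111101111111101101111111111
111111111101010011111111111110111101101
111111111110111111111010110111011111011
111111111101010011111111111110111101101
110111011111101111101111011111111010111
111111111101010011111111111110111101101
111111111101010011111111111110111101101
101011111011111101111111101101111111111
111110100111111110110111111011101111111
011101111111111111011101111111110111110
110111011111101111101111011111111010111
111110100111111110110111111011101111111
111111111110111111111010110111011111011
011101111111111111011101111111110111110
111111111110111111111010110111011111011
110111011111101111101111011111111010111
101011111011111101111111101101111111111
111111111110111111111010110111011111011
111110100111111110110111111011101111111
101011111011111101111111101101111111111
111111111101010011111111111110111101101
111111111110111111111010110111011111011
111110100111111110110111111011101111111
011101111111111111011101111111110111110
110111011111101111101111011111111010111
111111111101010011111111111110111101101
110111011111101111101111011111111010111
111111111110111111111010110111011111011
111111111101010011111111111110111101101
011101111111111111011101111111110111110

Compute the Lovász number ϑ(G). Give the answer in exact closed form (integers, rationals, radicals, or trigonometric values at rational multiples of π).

7

Vertex 873 has 32 neighbors: 473, 103, 126, 920, 180, 925, 600, 576, 461, 406, 116, 665, 568, 358, 916, 904, 292, 779, 588, 382, 710, 595, 275, 660, 156, 713, 379, 202, 374, 979, 199, 675.
deg(632) = 32; N(632) = {473, 103, 126, 920, 180, 925, 600, 576, 461, 406, 116, 665, 568, 358, 916, 904, 292, 779, 588, 382, 710, 595, 275, 660, 156, 713, 379, 202, 374, 979, 199, 675}.
deg(568) = 32; N(568) = {473, 103, 970, 126, 920, 180, 873, 925, 600, 576, 406, 632, 358, 916, 904, 478, 292, 779, 588, 382, 432, 710, 595, 275, 660, 713, 379, 202, 566, 375, 979, 675}.
N(375) = {473, 103, 126, 920, 180, 925, 600, 576, 461, 406, 116, 665, 568, 358, 916, 904, 292, 779, 588, 382, 710, 595, 275, 660, 156, 713, 379, 202, 374, 979, 199, 675}, |N(375)| = 32.
G = K_{7,7,7,6,6,6}: α = 7 = χ(Ḡ), so ϑ = 7.
Numerically 7.00000000.
α=7, χ(Ḡ)=7; ϑ=7 lies between (collapsed).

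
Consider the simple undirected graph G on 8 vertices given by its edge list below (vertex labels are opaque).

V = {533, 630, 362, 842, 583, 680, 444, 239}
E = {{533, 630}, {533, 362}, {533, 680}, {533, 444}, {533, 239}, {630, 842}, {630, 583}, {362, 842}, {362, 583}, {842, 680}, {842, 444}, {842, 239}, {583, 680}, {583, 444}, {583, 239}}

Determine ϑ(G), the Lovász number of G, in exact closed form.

5

Vertex 630 has 3 neighbors: 533, 842, 583.
deg(239) = 3; N(239) = {533, 842, 583}.
N(444) = {533, 842, 583}, |N(444)| = 3.
Vertex 362 has 3 neighbors: 533, 842, 583.
2 parts of sizes [5, 3]; α(G) = 5 = ϑ (perfect).
ϑ(G) ≈ 5.0000000.
α=5, χ(Ḡ)=5; ϑ=5 lies between (collapsed).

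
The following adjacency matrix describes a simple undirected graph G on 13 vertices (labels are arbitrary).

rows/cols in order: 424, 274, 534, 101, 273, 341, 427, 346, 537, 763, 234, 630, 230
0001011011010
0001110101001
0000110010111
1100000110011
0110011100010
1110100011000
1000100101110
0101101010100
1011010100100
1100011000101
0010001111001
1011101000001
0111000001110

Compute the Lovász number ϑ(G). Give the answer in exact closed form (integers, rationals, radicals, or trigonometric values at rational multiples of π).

sqrt(13)

deg(537) = 6; N(537) = {424, 534, 101, 341, 346, 234}.
N(230) = {274, 534, 101, 763, 234, 630}, |N(230)| = 6.
N(427) = {424, 273, 346, 763, 234, 630}, |N(427)| = 6.
deg(341) = 6; N(341) = {424, 274, 534, 273, 537, 763}.
Regular of degree 6 on 13 vertices: strongly regular (13,6,2,3).
The 3 distinct eigenvalues: [6.0, 1.303, -2.303].
ϑ = −N·λ_min/(λ_max−λ_min) = −13·(-sqrt(13)/2 - 1/2)/(6−(-sqrt(13)/2 - 1/2)) = sqrt(13).
ϑ(G) ≈ 3.60555128.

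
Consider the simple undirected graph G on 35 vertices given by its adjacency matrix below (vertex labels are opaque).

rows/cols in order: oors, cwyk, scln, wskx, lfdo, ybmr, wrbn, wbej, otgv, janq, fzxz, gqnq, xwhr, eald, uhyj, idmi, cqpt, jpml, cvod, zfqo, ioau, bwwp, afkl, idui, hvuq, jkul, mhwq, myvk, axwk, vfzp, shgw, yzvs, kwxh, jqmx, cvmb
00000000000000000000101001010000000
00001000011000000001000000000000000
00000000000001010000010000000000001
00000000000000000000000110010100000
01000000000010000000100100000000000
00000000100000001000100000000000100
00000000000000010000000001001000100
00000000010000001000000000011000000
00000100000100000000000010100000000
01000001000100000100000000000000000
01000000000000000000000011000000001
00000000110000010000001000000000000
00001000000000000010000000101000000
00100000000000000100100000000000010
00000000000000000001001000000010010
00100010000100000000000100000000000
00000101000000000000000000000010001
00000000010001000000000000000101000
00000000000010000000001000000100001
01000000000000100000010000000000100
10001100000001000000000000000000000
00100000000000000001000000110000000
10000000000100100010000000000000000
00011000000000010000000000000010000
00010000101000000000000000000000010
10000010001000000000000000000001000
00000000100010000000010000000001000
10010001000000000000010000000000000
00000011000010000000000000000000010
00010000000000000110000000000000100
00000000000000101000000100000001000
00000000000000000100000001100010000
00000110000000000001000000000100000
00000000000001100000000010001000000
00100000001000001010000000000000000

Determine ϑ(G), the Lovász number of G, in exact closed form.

N(hvuq) = {wskx, otgv, fzxz, jqmx}, |N(hvuq)| = 4.
Vertex yzvs has 4 neighbors: jpml, jkul, mhwq, shgw.
Vertex uhyj has 4 neighbors: zfqo, afkl, shgw, jqmx.
N(ioau) = {oors, lfdo, ybmr, eald}, |N(ioau)| = 4.
35-vertex 4-regular graph: Kneser-type, 3-subsets of [7].
spec(A) ≈ [4.0, 2.0, -1.0, -3.0] (distinct, 3 d.p.).
λ_max=4, λ_min=-3; ϑ = −35·λ_min/(λ_max−λ_min) = 15.
= 15.0000000… (decimal).

15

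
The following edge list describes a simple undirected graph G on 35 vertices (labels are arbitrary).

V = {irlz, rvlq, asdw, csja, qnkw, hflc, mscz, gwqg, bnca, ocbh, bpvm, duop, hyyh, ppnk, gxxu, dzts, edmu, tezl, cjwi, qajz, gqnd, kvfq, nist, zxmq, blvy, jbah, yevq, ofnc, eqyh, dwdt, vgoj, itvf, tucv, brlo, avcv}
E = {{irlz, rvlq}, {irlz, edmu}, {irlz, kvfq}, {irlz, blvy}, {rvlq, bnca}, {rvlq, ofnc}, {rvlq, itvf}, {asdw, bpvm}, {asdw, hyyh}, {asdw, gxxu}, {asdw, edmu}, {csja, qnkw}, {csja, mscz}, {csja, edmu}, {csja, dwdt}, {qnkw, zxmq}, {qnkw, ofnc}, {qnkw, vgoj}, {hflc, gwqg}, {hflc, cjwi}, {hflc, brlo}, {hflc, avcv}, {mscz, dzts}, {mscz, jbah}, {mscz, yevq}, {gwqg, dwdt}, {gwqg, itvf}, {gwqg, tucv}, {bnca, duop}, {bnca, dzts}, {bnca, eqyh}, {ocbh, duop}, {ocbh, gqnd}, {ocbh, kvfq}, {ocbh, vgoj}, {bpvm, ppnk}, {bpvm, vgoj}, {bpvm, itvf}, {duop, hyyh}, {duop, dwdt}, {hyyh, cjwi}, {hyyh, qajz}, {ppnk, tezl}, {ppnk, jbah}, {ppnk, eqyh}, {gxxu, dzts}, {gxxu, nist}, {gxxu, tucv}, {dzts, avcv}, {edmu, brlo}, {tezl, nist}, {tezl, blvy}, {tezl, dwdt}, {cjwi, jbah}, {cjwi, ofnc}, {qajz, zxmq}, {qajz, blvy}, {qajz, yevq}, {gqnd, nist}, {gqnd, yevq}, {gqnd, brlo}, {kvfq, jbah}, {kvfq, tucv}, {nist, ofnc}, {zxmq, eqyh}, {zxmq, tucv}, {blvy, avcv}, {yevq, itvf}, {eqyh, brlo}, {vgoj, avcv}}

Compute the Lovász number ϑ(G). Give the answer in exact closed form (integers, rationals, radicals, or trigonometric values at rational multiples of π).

N(kvfq) = {irlz, ocbh, jbah, tucv}, |N(kvfq)| = 4.
Vertex tezl has 4 neighbors: ppnk, nist, blvy, dwdt.
deg(eqyh) = 4; N(eqyh) = {bnca, ppnk, zxmq, brlo}.
deg(brlo) = 4; N(brlo) = {hflc, edmu, gqnd, eqyh}.
deg(v) = 4 for all v (|V|=35); Kneser-type, 3-subsets of [7].
spec(A) ≈ [4.0, 2.0, -1.0, -3.0] (distinct, 4 d.p.).
ϑ = −N·λ_min/(λ_max−λ_min) = −35·(-3)/(4−(-3)) = 15.
Numerically 15.00000000.

15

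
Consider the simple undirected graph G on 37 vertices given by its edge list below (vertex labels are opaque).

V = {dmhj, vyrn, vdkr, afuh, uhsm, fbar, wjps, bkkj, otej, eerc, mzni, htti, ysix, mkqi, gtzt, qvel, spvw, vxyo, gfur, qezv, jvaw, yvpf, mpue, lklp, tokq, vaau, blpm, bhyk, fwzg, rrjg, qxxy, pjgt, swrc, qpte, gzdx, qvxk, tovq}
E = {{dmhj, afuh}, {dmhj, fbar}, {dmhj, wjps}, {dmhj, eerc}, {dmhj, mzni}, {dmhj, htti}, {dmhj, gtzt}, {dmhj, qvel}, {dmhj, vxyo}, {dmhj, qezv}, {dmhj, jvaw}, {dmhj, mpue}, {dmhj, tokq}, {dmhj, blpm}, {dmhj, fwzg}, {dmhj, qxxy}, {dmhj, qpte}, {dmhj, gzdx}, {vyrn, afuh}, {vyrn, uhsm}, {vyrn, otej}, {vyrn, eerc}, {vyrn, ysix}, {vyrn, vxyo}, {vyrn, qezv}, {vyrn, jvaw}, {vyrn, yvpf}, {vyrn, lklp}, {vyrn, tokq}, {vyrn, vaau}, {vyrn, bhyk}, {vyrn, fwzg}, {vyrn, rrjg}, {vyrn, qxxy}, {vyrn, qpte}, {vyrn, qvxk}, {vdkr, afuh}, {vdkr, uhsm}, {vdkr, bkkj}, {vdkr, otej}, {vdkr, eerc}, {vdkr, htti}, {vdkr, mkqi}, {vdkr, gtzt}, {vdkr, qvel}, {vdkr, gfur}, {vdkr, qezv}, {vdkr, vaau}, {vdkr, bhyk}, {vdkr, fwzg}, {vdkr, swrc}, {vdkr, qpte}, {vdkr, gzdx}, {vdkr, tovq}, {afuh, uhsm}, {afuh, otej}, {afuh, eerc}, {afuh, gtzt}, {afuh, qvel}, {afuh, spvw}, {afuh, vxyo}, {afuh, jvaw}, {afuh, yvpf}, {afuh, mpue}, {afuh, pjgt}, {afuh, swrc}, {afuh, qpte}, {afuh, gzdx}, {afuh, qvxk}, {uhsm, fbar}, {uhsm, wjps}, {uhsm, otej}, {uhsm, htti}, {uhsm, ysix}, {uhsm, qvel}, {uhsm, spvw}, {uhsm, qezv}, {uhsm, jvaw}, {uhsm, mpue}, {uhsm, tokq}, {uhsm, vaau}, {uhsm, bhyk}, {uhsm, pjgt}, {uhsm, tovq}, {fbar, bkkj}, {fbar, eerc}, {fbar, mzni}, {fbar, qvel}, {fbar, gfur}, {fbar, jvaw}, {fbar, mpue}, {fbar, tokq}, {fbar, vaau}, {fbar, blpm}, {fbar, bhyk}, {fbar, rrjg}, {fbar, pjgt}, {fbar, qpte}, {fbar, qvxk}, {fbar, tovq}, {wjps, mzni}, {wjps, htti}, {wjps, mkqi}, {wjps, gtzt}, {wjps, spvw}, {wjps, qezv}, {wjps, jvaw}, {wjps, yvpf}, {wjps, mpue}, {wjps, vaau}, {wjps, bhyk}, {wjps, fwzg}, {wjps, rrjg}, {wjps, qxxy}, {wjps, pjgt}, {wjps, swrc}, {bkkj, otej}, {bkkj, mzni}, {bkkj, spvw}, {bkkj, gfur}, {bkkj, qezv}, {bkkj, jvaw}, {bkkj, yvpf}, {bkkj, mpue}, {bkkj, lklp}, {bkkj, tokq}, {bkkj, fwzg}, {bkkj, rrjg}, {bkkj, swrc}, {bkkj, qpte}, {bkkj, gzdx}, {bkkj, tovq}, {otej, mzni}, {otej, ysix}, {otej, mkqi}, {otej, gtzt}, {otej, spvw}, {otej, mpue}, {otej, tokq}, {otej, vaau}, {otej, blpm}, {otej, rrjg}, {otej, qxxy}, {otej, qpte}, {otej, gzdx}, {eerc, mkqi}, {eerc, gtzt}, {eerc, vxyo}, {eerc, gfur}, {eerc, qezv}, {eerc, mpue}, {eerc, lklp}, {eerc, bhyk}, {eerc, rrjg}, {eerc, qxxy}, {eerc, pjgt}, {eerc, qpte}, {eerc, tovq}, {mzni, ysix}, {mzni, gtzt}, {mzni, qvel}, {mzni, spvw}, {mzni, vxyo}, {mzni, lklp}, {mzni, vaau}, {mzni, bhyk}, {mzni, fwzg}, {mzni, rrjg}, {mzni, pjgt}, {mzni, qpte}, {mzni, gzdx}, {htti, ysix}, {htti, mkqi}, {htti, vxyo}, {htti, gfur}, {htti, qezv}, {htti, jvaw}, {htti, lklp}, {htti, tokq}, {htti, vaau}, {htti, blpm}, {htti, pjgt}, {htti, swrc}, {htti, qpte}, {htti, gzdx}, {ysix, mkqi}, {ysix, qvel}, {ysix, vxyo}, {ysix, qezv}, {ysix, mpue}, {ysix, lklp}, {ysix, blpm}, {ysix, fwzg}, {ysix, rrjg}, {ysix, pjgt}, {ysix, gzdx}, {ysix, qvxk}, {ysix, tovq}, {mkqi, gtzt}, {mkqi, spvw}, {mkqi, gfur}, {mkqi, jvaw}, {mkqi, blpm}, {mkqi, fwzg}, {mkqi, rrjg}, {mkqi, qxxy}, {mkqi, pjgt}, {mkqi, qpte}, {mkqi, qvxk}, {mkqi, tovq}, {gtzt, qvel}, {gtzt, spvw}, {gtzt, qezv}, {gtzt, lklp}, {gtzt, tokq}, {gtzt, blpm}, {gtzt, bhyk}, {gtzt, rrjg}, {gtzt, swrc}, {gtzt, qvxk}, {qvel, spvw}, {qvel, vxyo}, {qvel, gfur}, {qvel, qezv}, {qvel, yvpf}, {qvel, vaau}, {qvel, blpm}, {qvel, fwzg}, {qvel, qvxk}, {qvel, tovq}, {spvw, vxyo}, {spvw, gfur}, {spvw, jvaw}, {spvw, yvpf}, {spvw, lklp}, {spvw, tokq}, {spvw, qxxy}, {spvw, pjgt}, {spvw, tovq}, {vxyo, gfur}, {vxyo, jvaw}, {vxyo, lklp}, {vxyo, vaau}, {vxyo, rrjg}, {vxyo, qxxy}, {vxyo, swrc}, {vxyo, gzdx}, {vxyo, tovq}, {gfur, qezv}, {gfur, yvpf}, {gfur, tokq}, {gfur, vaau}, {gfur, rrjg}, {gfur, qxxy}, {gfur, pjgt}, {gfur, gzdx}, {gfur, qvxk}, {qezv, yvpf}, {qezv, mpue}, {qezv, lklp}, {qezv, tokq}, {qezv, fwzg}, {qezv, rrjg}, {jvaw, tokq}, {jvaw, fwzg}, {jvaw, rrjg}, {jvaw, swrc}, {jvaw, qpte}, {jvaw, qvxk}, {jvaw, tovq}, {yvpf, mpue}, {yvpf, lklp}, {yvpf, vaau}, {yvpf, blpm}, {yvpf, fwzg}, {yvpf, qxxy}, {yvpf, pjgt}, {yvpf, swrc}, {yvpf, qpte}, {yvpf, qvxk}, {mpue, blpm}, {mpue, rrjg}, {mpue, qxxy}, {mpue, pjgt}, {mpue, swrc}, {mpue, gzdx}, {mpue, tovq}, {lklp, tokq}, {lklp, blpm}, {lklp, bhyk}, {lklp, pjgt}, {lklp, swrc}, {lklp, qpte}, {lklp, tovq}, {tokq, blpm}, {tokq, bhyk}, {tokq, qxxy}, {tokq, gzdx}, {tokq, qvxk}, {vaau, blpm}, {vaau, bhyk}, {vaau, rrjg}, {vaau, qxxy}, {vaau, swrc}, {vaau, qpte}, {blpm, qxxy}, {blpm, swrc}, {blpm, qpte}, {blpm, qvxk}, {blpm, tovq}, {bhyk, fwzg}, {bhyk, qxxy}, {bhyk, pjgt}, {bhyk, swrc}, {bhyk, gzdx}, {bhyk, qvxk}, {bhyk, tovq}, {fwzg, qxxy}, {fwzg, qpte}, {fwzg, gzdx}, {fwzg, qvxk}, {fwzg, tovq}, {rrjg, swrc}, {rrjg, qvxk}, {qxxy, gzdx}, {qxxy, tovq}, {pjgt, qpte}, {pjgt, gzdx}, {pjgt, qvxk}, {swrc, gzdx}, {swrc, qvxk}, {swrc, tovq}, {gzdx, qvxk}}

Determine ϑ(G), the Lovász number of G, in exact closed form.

deg(tovq) = 18; N(tovq) = {vdkr, uhsm, fbar, bkkj, eerc, ysix, mkqi, qvel, spvw, vxyo, jvaw, mpue, lklp, blpm, bhyk, fwzg, qxxy, swrc}.
Vertex afuh has 18 neighbors: dmhj, vyrn, vdkr, uhsm, otej, eerc, gtzt, qvel, spvw, vxyo, jvaw, yvpf, mpue, pjgt, swrc, qpte, gzdx, qvxk.
deg(qvxk) = 18; N(qvxk) = {vyrn, afuh, fbar, ysix, mkqi, gtzt, qvel, gfur, jvaw, yvpf, tokq, blpm, bhyk, fwzg, rrjg, pjgt, swrc, gzdx}.
N(qxxy) = {dmhj, vyrn, wjps, otej, eerc, mkqi, spvw, vxyo, gfur, yvpf, mpue, tokq, vaau, blpm, bhyk, fwzg, gzdx, tovq}, |N(qxxy)| = 18.
G on 37 vertices is 18-regular; Paley(37): SR with (k,λ,μ)=(18,8,9).
spec(A) ≈ [18.0, 2.54138, -3.54138] (distinct, 5 d.p.).
ϑ = −N·λ_min/(λ_max−λ_min) = −37·(-sqrt(37)/2 - 1/2)/(18−(-sqrt(37)/2 - 1/2)) = sqrt(37).
= 6.082762530… (decimal).

sqrt(37)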